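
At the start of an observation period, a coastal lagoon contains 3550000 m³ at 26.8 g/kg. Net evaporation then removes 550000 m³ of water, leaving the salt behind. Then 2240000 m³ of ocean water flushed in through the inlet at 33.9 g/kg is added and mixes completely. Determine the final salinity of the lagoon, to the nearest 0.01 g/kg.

32.65 g/kg

After evaporation: salt = 3,550,000×26.8 = 95,140,000; volume = 3,550,000 − 550,000 = 3,000,000 m³
After mixing: salt = 95,140,000 + 2,240,000×33.9 = 171,076,000; volume = 3,000,000 + 2,240,000 = 5,240,000 m³
S = 171,076,000 / 5,240,000 = 32.6481 g/kg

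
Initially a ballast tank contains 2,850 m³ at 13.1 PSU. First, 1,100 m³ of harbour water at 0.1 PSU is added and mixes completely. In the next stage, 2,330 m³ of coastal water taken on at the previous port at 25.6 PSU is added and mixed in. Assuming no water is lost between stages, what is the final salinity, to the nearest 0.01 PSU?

15.46 PSU

Salt balance:
Initial salt = 2,850×13.1 = 37,335
After stage 1: salt = 37,335 + 1,100×0.1 = 37,445; volume = 3,950 m³; S = 9.48 PSU
After stage 2: salt = 37,445 + 2,330×25.6 = 97,093; volume = 6,280 m³
S = 97,093 / 6,280 = 15.4607 PSU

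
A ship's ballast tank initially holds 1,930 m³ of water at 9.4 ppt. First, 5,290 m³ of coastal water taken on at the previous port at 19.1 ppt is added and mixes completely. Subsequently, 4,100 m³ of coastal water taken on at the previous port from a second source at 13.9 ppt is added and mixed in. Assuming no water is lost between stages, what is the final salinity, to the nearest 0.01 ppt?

15.56 ppt

Mass of salt is conserved:
Initial salt = 1,930×9.4 = 18,142
After stage 1: salt = 18,142 + 5,290×19.1 = 119,181; volume = 7,220 m³; S = 16.507 ppt
After stage 2: salt = 119,181 + 4,100×13.9 = 176,171; volume = 11,320 m³
S = 176,171 / 11,320 = 15.5628 ppt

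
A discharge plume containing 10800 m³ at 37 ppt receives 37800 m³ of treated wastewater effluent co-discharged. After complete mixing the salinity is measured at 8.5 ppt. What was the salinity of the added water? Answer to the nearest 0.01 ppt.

0.36 ppt

Salt balance: 10,800×37 + 37,800×S = 48,600×8.5
399,600 + 37,800·S = 413,100
S = (413,100 − 399,600) / 37,800 = 0.3571 ppt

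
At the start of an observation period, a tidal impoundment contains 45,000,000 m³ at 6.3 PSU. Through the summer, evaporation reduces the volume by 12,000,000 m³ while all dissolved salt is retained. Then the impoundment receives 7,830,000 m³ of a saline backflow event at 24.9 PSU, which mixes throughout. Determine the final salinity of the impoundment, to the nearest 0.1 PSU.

11.7 PSU

After evaporation: salt = 45,000,000×6.3 = 283,500,000; volume = 45,000,000 − 12,000,000 = 33,000,000 m³
After mixing: salt = 283,500,000 + 7,830,000×24.9 = 478,467,000; volume = 33,000,000 + 7,830,000 = 40,830,000 m³
S = 478,467,000 / 40,830,000 = 11.7185 PSU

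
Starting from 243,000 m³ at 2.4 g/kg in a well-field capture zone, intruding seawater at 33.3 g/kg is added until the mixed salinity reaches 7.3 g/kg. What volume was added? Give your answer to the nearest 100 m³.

45800 m³

Salt balance: 243,000×2.4 + V×33.3 = (243,000+V)×7.3
583,200 + 33.3V = 1,773,900 + 7.3V
1,190,700 = 26V
V = 45,796.15 m³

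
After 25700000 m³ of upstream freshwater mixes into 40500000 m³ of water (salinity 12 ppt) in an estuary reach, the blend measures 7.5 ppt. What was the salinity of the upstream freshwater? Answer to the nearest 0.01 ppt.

Salt balance: 40,500,000×12 + 25,700,000×S = 66,200,000×7.5
486,000,000 + 25,700,000·S = 496,500,000
S = (496,500,000 − 486,000,000) / 25,700,000 = 0.4086 ppt

0.41 ppt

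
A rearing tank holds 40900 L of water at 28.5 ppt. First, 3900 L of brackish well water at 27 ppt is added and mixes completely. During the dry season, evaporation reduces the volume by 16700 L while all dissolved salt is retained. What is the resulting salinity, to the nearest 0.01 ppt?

45.23 ppt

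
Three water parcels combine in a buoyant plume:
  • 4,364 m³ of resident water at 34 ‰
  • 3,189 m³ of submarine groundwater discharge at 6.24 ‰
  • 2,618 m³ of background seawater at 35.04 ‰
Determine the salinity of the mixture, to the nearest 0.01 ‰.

25.56 ‰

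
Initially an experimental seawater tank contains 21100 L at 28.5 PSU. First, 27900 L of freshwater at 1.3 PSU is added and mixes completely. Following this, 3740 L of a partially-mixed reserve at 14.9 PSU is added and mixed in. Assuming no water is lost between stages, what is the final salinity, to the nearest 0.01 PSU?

13.15 PSU

Weighted by volume,
Initial salt = 21,100×28.5 = 601,350
After stage 1: salt = 601,350 + 27,900×1.3 = 637,620; volume = 49,000 L; S = 13.013 PSU
After stage 2: salt = 637,620 + 3,740×14.9 = 693,346; volume = 52,740 L
S = 693,346 / 52,740 = 13.1465 PSU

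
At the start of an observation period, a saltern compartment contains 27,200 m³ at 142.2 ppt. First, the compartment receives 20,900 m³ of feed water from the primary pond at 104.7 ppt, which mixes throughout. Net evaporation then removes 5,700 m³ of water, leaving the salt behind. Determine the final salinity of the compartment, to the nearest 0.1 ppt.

142.8 ppt

After mixing: salt = 27,200×142.2 + 20,900×104.7 = 6,056,070; volume = 48,100 m³
After evaporation: salt unchanged = 6,056,070; volume = 48,100 − 5,700 = 42,400 m³
S = 6,056,070 / 42,400 = 142.8318 ppt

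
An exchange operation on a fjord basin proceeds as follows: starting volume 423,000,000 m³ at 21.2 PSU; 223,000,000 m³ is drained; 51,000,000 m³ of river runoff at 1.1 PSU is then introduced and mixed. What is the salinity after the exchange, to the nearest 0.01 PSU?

17.12 PSU

Remaining after removal: 200,000,000 m³ at 21.2 PSU (salt = 4,240,000,000)
After addition: salt = 4,240,000,000 + 51,000,000×1.1 = 4,296,100,000; volume = 251,000,000 m³
S = 4,296,100,000 / 251,000,000 = 17.1159 PSU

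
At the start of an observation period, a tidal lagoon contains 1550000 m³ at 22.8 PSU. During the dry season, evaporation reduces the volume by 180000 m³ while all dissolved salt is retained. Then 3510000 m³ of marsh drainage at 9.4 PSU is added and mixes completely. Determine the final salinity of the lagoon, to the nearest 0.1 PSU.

14.0 PSU

After evaporation: salt = 1,550,000×22.8 = 35,340,000; volume = 1,550,000 − 180,000 = 1,370,000 m³
After mixing: salt = 35,340,000 + 3,510,000×9.4 = 68,334,000; volume = 1,370,000 + 3,510,000 = 4,880,000 m³
S = 68,334,000 / 4,880,000 = 14.0029 PSU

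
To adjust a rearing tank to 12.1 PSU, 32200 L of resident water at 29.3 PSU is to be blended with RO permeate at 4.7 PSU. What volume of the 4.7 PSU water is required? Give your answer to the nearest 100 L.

74800 L

Salt balance: 32,200×29.3 + V×4.7 = (32,200+V)×12.1
943,460 + 4.7V = 389,620 + 12.1V
553,840 = 7.4V
V = 74,843.24 L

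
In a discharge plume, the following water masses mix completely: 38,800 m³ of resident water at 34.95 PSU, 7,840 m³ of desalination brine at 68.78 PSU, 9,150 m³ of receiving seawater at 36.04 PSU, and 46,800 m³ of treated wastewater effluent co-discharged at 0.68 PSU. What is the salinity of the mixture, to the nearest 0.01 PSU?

Mass of salt is conserved:
salt = 38,800×34.95 + 7,840×68.78 + 9,150×36.04 + 46,800×0.68 = 1,356,060 + 539,235.2 + 329,766 + 31,824 = 2,256,885.2
volume = 38,800 + 7,840 + 9,150 + 46,800 = 102,590 m³
S = 2,256,885.2 / 102,590 = 21.9991 PSU

22.00 PSU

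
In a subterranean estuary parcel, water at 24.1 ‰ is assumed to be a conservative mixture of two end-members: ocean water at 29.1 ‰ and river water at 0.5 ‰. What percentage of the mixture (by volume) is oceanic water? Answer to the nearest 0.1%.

Let g be the oceanic fraction. Salt balance per unit volume:
g×29.1 + (1−g)×0.5 = 24.1
g = (24.1 − 0.5) / (29.1 − 0.5) = 23.6/28.6 = 0.8252

82.5%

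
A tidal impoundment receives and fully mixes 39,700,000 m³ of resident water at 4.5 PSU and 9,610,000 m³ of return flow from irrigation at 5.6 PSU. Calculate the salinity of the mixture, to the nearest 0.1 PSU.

4.7 PSU

Salt balance:
salt = 39,700,000×4.5 + 9,610,000×5.6 = 178,650,000 + 53,816,000 = 232,466,000
volume = 39,700,000 + 9,610,000 = 49,310,000 m³
S = 232,466,000 / 49,310,000 = 4.714 PSU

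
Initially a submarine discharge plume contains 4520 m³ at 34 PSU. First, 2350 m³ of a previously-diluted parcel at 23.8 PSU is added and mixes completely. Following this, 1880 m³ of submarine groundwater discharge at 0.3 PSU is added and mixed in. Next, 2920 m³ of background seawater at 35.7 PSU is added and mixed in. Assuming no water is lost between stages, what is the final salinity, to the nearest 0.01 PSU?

26.94 PSU

Total salt / total volume:
Initial salt = 4,520×34 = 153,680
After stage 1: salt = 153,680 + 2,350×23.8 = 209,610; volume = 6,870 m³; S = 30.511 PSU
After stage 2: salt = 209,610 + 1,880×0.3 = 210,174; volume = 8,750 m³; S = 24.02 PSU
After stage 3: salt = 210,174 + 2,920×35.7 = 314,418; volume = 11,670 m³
S = 314,418 / 11,670 = 26.9424 PSU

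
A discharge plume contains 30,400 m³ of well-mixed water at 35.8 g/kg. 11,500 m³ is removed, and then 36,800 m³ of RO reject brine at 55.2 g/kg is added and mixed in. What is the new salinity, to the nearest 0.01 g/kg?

48.62 g/kg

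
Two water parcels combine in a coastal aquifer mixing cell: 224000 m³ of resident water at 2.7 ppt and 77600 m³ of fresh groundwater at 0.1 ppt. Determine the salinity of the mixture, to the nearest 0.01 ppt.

By conservation of dissolved salt,
salt = 224,000×2.7 + 77,600×0.1 = 604,800 + 7,760 = 612,560
volume = 224,000 + 77,600 = 301,600 m³
S = 612,560 / 301,600 = 2.031 ppt

2.03 ppt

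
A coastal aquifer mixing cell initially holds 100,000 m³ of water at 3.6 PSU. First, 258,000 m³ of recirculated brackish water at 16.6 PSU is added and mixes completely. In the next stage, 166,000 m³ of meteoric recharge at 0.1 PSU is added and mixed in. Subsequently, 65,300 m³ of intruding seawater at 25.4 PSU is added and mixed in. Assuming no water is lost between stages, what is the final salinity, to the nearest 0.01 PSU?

Weighted by volume,
Initial salt = 100,000×3.6 = 360,000
After stage 1: salt = 360,000 + 258,000×16.6 = 4,642,800; volume = 358,000 m³; S = 12.969 PSU
After stage 2: salt = 4,642,800 + 166,000×0.1 = 4,659,400; volume = 524,000 m³; S = 8.892 PSU
After stage 3: salt = 4,659,400 + 65,300×25.4 = 6,318,020; volume = 589,300 m³
S = 6,318,020 / 589,300 = 10.7212 PSU

10.72 PSU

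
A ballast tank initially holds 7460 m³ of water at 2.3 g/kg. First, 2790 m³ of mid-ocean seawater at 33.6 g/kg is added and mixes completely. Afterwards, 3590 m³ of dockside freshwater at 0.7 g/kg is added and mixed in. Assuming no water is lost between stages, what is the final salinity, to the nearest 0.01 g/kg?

Total salt / total volume:
Initial salt = 7,460×2.3 = 17,158
After stage 1: salt = 17,158 + 2,790×33.6 = 110,902; volume = 10,250 m³; S = 10.82 g/kg
After stage 2: salt = 110,902 + 3,590×0.7 = 113,415; volume = 13,840 m³
S = 113,415 / 13,840 = 8.1947 g/kg

8.19 g/kg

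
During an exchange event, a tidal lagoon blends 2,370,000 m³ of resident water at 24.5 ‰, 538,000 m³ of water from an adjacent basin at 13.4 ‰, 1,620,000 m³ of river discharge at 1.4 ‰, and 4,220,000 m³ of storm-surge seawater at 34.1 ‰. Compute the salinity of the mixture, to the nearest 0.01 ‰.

Salt balance:
salt = 2,370,000×24.5 + 538,000×13.4 + 1,620,000×1.4 + 4,220,000×34.1 = 58,065,000 + 7,209,200 + 2,268,000 + 143,902,000 = 211,444,200
volume = 2,370,000 + 538,000 + 1,620,000 + 4,220,000 = 8,748,000 m³
S = 211,444,200 / 8,748,000 = 24.1706 ‰

24.17 ‰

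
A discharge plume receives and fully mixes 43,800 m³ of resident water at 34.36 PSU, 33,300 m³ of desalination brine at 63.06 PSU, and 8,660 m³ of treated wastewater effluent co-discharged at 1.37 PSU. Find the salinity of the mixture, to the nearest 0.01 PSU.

42.17 PSU

By conservation of dissolved salt,
salt = 43,800×34.36 + 33,300×63.06 + 8,660×1.37 = 1,504,968 + 2,099,898 + 11,864.2 = 3,616,730.2
volume = 43,800 + 33,300 + 8,660 = 85,760 m³
S = 3,616,730.2 / 85,760 = 42.1727 PSU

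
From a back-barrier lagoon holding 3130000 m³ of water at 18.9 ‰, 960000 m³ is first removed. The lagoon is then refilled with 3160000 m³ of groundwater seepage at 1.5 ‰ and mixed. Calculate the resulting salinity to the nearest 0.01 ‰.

8.58 ‰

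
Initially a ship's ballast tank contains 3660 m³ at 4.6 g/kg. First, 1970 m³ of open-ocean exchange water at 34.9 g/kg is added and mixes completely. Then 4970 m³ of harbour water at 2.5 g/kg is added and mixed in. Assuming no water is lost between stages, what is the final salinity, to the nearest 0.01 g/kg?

9.25 g/kg

Weighted by volume,
Initial salt = 3,660×4.6 = 16,836
After stage 1: salt = 16,836 + 1,970×34.9 = 85,589; volume = 5,630 m³; S = 15.202 g/kg
After stage 2: salt = 85,589 + 4,970×2.5 = 98,014; volume = 10,600 m³
S = 98,014 / 10,600 = 9.2466 g/kg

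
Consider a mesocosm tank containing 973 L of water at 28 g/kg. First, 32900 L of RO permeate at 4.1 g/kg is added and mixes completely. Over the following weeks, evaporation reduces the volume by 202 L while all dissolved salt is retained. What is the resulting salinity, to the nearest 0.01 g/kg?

4.82 g/kg

After mixing: salt = 973×28 + 32,900×4.1 = 162,134; volume = 33,873 L
After evaporation: salt unchanged = 162,134; volume = 33,873 − 202 = 33,671 L
S = 162,134 / 33,671 = 4.8152 g/kg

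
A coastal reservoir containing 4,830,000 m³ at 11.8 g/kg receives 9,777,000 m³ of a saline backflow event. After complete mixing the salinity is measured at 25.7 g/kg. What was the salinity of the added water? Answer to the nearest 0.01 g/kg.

32.57 g/kg

Salt balance: 4,830,000×11.8 + 9,777,000×S = 14,607,000×25.7
56,994,000 + 9,777,000·S = 375,399,900
S = (375,399,900 − 56,994,000) / 9,777,000 = 32.5668 g/kg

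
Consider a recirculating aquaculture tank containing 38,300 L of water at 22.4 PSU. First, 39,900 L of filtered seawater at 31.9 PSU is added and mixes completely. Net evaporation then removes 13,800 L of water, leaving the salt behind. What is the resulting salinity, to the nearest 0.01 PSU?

After mixing: salt = 38,300×22.4 + 39,900×31.9 = 2,130,730; volume = 78,200 L
After evaporation: salt unchanged = 2,130,730; volume = 78,200 − 13,800 = 64,400 L
S = 2,130,730 / 64,400 = 33.0859 PSU

33.09 PSU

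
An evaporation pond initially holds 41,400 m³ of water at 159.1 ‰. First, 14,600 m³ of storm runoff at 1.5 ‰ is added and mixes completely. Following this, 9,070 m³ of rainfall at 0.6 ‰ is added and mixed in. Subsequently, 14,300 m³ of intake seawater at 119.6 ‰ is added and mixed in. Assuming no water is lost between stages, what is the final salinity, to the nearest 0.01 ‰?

104.88 ‰

Mass of salt is conserved:
Initial salt = 41,400×159.1 = 6,586,740
After stage 1: salt = 6,586,740 + 14,600×1.5 = 6,608,640; volume = 56,000 m³; S = 118.011 ‰
After stage 2: salt = 6,608,640 + 9,070×0.6 = 6,614,082; volume = 65,070 m³; S = 101.646 ‰
After stage 3: salt = 6,614,082 + 14,300×119.6 = 8,324,362; volume = 79,370 m³
S = 8,324,362 / 79,370 = 104.8805 ‰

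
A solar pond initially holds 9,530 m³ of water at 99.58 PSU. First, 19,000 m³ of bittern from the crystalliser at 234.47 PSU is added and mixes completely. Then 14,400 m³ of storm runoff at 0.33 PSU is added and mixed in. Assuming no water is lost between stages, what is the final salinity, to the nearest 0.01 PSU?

125.99 PSU

Total salt / total volume:
Initial salt = 9,530×99.58 = 948,997.4
After stage 1: salt = 948,997.4 + 19,000×234.47 = 5,403,927.4; volume = 28,530 m³; S = 189.412 PSU
After stage 2: salt = 5,403,927.4 + 14,400×0.33 = 5,408,679.4; volume = 42,930 m³
S = 5,408,679.4 / 42,930 = 125.9883 PSU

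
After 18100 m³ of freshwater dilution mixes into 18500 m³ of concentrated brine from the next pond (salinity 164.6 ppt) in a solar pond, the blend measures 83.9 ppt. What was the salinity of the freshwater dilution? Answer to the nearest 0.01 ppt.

Salt balance: 18,500×164.6 + 18,100×S = 36,600×83.9
3,045,100 + 18,100·S = 3,070,740
S = (3,070,740 − 3,045,100) / 18,100 = 1.4166 ppt

1.42 ppt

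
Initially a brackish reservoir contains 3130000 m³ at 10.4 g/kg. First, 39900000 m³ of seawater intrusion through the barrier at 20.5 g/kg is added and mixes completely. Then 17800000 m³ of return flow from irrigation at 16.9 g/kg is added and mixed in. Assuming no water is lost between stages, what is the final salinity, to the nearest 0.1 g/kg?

18.9 g/kg

Total salt / total volume:
Initial salt = 3,130,000×10.4 = 32,552,000
After stage 1: salt = 32,552,000 + 39,900,000×20.5 = 850,502,000; volume = 43,030,000 m³; S = 19.765 g/kg
After stage 2: salt = 850,502,000 + 17,800,000×16.9 = 1,151,322,000; volume = 60,830,000 m³
S = 1,151,322,000 / 60,830,000 = 18.9269 g/kg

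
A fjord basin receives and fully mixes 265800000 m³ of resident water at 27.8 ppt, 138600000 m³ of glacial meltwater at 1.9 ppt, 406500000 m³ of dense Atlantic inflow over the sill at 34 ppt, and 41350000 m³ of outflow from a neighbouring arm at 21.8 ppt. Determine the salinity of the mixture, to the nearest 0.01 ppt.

Total salt / total volume:
salt = 265,800,000×27.8 + 138,600,000×1.9 + 406,500,000×34 + 41,350,000×21.8 = 7,389,240,000 + 263,340,000 + 13,821,000,000 + 901,430,000 = 22,375,010,000
volume = 265,800,000 + 138,600,000 + 406,500,000 + 41,350,000 = 852,250,000 m³
S = 22,375,010,000 / 852,250,000 = 26.254 ppt

26.25 ppt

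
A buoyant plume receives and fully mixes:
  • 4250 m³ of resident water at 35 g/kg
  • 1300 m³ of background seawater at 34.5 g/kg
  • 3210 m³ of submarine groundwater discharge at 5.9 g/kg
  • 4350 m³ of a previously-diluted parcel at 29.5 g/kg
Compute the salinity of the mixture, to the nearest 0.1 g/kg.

26.0 g/kg

Total salt / total volume:
salt = 4,250×35 + 1,300×34.5 + 3,210×5.9 + 4,350×29.5 = 148,750 + 44,850 + 18,939 + 128,325 = 340,864
volume = 4,250 + 1,300 + 3,210 + 4,350 = 13,110 m³
S = 340,864 / 13,110 = 26 g/kg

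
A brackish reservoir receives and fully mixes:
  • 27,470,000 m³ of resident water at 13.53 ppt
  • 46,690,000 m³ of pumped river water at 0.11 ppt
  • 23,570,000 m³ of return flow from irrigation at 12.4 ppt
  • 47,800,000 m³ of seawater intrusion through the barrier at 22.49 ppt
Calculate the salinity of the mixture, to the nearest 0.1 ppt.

Conserving salt mass:
salt = 27,470,000×13.53 + 46,690,000×0.11 + 23,570,000×12.4 + 47,800,000×22.49 = 371,669,100 + 5,135,900 + 292,268,000 + 1,075,022,000 = 1,744,095,000
volume = 27,470,000 + 46,690,000 + 23,570,000 + 47,800,000 = 145,530,000 m³
S = 1,744,095,000 / 145,530,000 = 11.984 ppt

12.0 ppt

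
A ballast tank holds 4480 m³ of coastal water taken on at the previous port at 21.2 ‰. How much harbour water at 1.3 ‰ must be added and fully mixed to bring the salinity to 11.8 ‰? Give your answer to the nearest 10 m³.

Salt balance: 4,480×21.2 + V×1.3 = (4,480+V)×11.8
94,976 + 1.3V = 52,864 + 11.8V
42,112 = 10.5V
V = 4,010.67 m³

4010 m³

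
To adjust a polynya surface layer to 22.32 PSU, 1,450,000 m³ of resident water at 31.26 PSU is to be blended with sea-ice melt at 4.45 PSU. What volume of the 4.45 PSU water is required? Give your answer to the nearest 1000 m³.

Salt balance: 1,450,000×31.26 + V×4.45 = (1,450,000+V)×22.32
45,327,000 + 4.45V = 32,364,000 + 22.32V
12,963,000 = 17.87V
V = 725,405.71 m³

725000 m³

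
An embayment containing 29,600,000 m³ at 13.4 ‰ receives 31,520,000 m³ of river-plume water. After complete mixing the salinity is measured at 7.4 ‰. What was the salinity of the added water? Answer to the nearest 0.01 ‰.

1.77 ‰

Salt balance: 29,600,000×13.4 + 31,520,000×S = 61,120,000×7.4
396,640,000 + 31,520,000·S = 452,288,000
S = (452,288,000 − 396,640,000) / 31,520,000 = 1.7655 ‰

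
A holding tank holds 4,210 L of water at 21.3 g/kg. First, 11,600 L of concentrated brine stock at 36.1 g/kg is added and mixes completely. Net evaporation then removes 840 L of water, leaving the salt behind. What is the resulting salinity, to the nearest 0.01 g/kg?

After mixing: salt = 4,210×21.3 + 11,600×36.1 = 508,433; volume = 15,810 L
After evaporation: salt unchanged = 508,433; volume = 15,810 − 840 = 14,970 L
S = 508,433 / 14,970 = 33.9635 g/kg

33.96 g/kg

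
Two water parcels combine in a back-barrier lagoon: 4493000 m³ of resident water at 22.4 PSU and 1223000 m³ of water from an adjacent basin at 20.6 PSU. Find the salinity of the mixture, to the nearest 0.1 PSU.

By conservation of dissolved salt,
salt = 4,493,000×22.4 + 1,223,000×20.6 = 100,643,200 + 25,193,800 = 125,837,000
volume = 4,493,000 + 1,223,000 = 5,716,000 m³
S = 125,837,000 / 5,716,000 = 22.015 PSU

22.0 PSU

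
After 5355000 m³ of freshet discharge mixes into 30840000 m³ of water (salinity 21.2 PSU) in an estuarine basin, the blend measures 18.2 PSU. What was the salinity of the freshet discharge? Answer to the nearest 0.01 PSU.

0.92 PSU

Salt balance: 30,840,000×21.2 + 5,355,000×S = 36,195,000×18.2
653,808,000 + 5,355,000·S = 658,749,000
S = (658,749,000 − 653,808,000) / 5,355,000 = 0.9227 PSU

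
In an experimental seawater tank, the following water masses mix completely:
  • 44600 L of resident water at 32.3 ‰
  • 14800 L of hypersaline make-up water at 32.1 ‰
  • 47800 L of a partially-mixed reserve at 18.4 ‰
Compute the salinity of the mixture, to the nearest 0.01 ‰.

26.07 ‰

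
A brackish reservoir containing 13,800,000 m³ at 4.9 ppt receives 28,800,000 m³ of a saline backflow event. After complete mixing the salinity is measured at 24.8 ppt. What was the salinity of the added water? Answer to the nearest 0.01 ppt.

34.34 ppt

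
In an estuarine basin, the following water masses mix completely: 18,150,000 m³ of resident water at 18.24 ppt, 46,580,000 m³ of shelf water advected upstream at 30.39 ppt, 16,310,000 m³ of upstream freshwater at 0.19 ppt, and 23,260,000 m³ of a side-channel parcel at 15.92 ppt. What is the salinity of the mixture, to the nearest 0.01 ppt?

20.33 ppt

Weighted by volume,
salt = 18,150,000×18.24 + 46,580,000×30.39 + 16,310,000×0.19 + 23,260,000×15.92 = 331,056,000 + 1,415,566,200 + 3,098,900 + 370,299,200 = 2,120,020,300
volume = 18,150,000 + 46,580,000 + 16,310,000 + 23,260,000 = 104,300,000 m³
S = 2,120,020,300 / 104,300,000 = 20.3262 ppt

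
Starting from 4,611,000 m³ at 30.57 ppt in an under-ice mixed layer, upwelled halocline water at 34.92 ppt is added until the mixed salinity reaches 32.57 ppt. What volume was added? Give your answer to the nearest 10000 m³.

Salt balance: 4,611,000×30.57 + V×34.92 = (4,611,000+V)×32.57
140,958,270 + 34.92V = 150,180,270 + 32.57V
9,222,000 = 2.35V
V = 3,924,255.32 m³

3920000 m³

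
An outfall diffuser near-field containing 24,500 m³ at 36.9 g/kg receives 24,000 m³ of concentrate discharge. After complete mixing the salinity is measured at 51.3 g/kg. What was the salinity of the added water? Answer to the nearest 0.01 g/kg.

66.00 g/kg

Salt balance: 24,500×36.9 + 24,000×S = 48,500×51.3
904,050 + 24,000·S = 2,488,050
S = (2,488,050 − 904,050) / 24,000 = 66 g/kg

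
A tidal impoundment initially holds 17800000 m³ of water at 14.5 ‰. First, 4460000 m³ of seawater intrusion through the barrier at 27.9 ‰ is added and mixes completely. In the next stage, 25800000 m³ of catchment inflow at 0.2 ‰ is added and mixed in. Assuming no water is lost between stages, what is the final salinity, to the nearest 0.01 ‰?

8.07 ‰

Total salt / total volume:
Initial salt = 17,800,000×14.5 = 258,100,000
After stage 1: salt = 258,100,000 + 4,460,000×27.9 = 382,534,000; volume = 22,260,000 m³; S = 17.185 ‰
After stage 2: salt = 382,534,000 + 25,800,000×0.2 = 387,694,000; volume = 48,060,000 m³
S = 387,694,000 / 48,060,000 = 8.0669 ‰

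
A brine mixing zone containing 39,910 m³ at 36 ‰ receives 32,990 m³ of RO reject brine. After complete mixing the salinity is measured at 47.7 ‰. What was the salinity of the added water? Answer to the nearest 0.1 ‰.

61.9 ‰

Salt balance: 39,910×36 + 32,990×S = 72,900×47.7
1,436,760 + 32,990·S = 3,477,330
S = (3,477,330 − 1,436,760) / 32,990 = 61.8542 ‰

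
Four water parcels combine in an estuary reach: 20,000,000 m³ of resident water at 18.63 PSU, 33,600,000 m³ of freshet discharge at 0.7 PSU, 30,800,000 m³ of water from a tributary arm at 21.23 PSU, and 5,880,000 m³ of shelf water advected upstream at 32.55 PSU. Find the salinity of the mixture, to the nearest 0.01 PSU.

13.75 PSU

Conserving salt mass:
salt = 20,000,000×18.63 + 33,600,000×0.7 + 30,800,000×21.23 + 5,880,000×32.55 = 372,600,000 + 23,520,000 + 653,884,000 + 191,394,000 = 1,241,398,000
volume = 20,000,000 + 33,600,000 + 30,800,000 + 5,880,000 = 90,280,000 m³
S = 1,241,398,000 / 90,280,000 = 13.7505 PSU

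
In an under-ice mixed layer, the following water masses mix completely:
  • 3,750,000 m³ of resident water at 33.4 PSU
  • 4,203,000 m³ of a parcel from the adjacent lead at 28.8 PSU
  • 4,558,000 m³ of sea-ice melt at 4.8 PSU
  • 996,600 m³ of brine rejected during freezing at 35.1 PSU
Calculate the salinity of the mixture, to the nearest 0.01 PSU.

Weighted by volume,
salt = 3,750,000×33.4 + 4,203,000×28.8 + 4,558,000×4.8 + 996,600×35.1 = 125,250,000 + 121,046,400 + 21,878,400 + 34,980,660 = 303,155,460
volume = 3,750,000 + 4,203,000 + 4,558,000 + 996,600 = 13,507,600 m³
S = 303,155,460 / 13,507,600 = 22.4433 PSU

22.44 PSU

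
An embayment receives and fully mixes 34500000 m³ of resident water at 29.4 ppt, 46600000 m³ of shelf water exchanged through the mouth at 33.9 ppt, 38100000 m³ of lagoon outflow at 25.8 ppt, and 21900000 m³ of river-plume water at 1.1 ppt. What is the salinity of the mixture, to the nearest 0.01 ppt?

25.52 ppt

Mass of salt is conserved:
salt = 34,500,000×29.4 + 46,600,000×33.9 + 38,100,000×25.8 + 21,900,000×1.1 = 1,014,300,000 + 1,579,740,000 + 982,980,000 + 24,090,000 = 3,601,110,000
volume = 34,500,000 + 46,600,000 + 38,100,000 + 21,900,000 = 141,100,000 m³
S = 3,601,110,000 / 141,100,000 = 25.5217 ppt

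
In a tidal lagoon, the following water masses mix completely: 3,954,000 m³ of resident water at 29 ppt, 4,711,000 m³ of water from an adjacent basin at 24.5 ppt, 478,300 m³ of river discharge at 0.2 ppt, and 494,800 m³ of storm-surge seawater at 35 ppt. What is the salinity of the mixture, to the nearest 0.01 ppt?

25.68 ppt

Mass of salt is conserved:
salt = 3,954,000×29 + 4,711,000×24.5 + 478,300×0.2 + 494,800×35 = 114,666,000 + 115,419,500 + 95,660 + 17,318,000 = 247,499,160
volume = 3,954,000 + 4,711,000 + 478,300 + 494,800 = 9,638,100 m³
S = 247,499,160 / 9,638,100 = 25.6792 ppt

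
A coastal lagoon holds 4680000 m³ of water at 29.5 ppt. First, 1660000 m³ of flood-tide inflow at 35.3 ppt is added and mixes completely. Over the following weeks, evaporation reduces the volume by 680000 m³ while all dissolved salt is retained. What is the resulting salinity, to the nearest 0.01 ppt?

After mixing: salt = 4,680,000×29.5 + 1,660,000×35.3 = 196,658,000; volume = 6,340,000 m³
After evaporation: salt unchanged = 196,658,000; volume = 6,340,000 − 680,000 = 5,660,000 m³
S = 196,658,000 / 5,660,000 = 34.7452 ppt

34.75 ppt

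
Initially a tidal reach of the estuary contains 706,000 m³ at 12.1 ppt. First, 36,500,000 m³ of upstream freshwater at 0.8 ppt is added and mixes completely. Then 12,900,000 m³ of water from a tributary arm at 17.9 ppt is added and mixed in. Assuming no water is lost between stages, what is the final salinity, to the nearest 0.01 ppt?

5.36 ppt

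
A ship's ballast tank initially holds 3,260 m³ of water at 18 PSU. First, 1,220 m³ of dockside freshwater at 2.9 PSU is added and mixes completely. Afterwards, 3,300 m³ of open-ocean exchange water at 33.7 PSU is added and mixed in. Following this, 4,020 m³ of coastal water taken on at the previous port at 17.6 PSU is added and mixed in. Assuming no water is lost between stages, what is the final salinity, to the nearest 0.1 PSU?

Salt balance:
Initial salt = 3,260×18 = 58,680
After stage 1: salt = 58,680 + 1,220×2.9 = 62,218; volume = 4,480 m³; S = 13.888 PSU
After stage 2: salt = 62,218 + 3,300×33.7 = 173,428; volume = 7,780 m³; S = 22.292 PSU
After stage 3: salt = 173,428 + 4,020×17.6 = 244,180; volume = 11,800 m³
S = 244,180 / 11,800 = 20.6932 PSU

20.7 PSU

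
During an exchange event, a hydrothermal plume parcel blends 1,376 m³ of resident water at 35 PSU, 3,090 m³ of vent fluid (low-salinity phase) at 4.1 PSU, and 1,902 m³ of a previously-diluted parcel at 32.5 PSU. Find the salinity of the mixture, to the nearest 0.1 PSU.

19.3 PSU

By conservation of dissolved salt,
salt = 1,376×35 + 3,090×4.1 + 1,902×32.5 = 48,160 + 12,669 + 61,815 = 122,644
volume = 1,376 + 3,090 + 1,902 = 6,368 m³
S = 122,644 / 6,368 = 19.259 PSU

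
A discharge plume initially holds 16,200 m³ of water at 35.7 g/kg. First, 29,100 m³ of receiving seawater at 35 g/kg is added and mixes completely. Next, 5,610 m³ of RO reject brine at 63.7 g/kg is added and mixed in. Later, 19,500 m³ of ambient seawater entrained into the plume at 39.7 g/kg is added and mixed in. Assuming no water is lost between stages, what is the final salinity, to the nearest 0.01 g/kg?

Salt balance:
Initial salt = 16,200×35.7 = 578,340
After stage 1: salt = 578,340 + 29,100×35 = 1,596,840; volume = 45,300 m³; S = 35.25 g/kg
After stage 2: salt = 1,596,840 + 5,610×63.7 = 1,954,197; volume = 50,910 m³; S = 38.385 g/kg
After stage 3: salt = 1,954,197 + 19,500×39.7 = 2,728,347; volume = 70,410 m³
S = 2,728,347 / 70,410 = 38.7494 g/kg

38.75 g/kg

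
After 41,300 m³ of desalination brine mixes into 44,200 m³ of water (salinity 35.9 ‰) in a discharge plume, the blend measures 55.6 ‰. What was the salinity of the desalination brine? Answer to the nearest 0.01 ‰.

76.68 ‰

Salt balance: 44,200×35.9 + 41,300×S = 85,500×55.6
1,586,780 + 41,300·S = 4,753,800
S = (4,753,800 − 1,586,780) / 41,300 = 76.6833 ‰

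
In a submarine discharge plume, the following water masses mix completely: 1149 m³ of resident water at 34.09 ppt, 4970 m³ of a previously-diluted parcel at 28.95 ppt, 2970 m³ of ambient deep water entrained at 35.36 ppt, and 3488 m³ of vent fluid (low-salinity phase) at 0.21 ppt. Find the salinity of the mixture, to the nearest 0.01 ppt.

Conserving salt mass:
salt = 1,149×34.09 + 4,970×28.95 + 2,970×35.36 + 3,488×0.21 = 39,169.41 + 143,881.5 + 105,019.2 + 732.48 = 288,802.59
volume = 1,149 + 4,970 + 2,970 + 3,488 = 12,577 m³
S = 288,802.59 / 12,577 = 22.9628 ppt

22.96 ppt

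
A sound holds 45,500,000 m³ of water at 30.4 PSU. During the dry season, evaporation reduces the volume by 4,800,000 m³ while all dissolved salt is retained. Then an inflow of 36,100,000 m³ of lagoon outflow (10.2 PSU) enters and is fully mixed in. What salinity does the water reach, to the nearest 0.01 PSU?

22.80 PSU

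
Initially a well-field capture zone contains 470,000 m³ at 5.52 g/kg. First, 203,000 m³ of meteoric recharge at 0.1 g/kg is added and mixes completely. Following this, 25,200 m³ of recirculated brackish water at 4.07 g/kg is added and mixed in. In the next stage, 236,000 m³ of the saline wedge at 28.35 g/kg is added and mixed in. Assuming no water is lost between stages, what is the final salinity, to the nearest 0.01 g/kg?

Conserving salt mass:
Initial salt = 470,000×5.52 = 2,594,400
After stage 1: salt = 2,594,400 + 203,000×0.1 = 2,614,700; volume = 673,000 m³; S = 3.885 g/kg
After stage 2: salt = 2,614,700 + 25,200×4.07 = 2,717,264; volume = 698,200 m³; S = 3.892 g/kg
After stage 3: salt = 2,717,264 + 236,000×28.35 = 9,407,864; volume = 934,200 m³
S = 9,407,864 / 934,200 = 10.0705 g/kg

10.07 g/kg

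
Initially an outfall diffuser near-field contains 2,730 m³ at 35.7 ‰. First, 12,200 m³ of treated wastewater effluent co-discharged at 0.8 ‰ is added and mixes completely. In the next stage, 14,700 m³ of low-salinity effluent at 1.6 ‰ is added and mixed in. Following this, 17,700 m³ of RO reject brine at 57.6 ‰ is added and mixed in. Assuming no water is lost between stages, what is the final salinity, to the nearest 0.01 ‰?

24.30 ‰

Salt balance:
Initial salt = 2,730×35.7 = 97,461
After stage 1: salt = 97,461 + 12,200×0.8 = 107,221; volume = 14,930 m³; S = 7.182 ‰
After stage 2: salt = 107,221 + 14,700×1.6 = 130,741; volume = 29,630 m³; S = 4.412 ‰
After stage 3: salt = 130,741 + 17,700×57.6 = 1,150,261; volume = 47,330 m³
S = 1,150,261 / 47,330 = 24.303 ‰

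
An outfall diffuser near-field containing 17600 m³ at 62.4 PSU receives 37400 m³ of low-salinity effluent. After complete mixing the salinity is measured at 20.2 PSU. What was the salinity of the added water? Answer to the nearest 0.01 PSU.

0.34 PSU

Salt balance: 17,600×62.4 + 37,400×S = 55,000×20.2
1,098,240 + 37,400·S = 1,111,000
S = (1,111,000 − 1,098,240) / 37,400 = 0.3412 PSU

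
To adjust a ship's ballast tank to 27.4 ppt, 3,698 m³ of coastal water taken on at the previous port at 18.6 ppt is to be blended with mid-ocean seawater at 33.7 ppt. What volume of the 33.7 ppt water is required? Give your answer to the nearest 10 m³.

Salt balance: 3,698×18.6 + V×33.7 = (3,698+V)×27.4
68,782.8 + 33.7V = 101,325.2 + 27.4V
32,542.4 = 6.3V
V = 5,165.46 m³

5170 m³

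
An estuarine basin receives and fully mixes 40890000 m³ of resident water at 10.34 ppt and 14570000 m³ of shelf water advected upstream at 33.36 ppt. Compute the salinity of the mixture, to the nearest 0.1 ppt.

Total salt / total volume:
salt = 40,890,000×10.34 + 14,570,000×33.36 = 422,802,600 + 486,055,200 = 908,857,800
volume = 40,890,000 + 14,570,000 = 55,460,000 m³
S = 908,857,800 / 55,460,000 = 16.388 ppt

16.4 ppt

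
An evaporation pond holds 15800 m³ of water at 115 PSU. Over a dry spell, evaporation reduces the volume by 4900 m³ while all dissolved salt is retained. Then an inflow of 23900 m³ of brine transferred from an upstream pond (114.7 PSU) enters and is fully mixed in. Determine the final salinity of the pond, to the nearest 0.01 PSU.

After evaporation: salt = 15,800×115 = 1,817,000; volume = 15,800 − 4,900 = 10,900 m³
After mixing: salt = 1,817,000 + 23,900×114.7 = 4,558,330; volume = 10,900 + 23,900 = 34,800 m³
S = 4,558,330 / 34,800 = 130.9865 PSU

130.99 PSU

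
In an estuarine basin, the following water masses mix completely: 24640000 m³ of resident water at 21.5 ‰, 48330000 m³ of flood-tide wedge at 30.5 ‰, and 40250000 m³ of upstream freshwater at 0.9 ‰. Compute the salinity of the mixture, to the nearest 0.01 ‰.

Salt balance:
salt = 24,640,000×21.5 + 48,330,000×30.5 + 40,250,000×0.9 = 529,760,000 + 1,474,065,000 + 36,225,000 = 2,040,050,000
volume = 24,640,000 + 48,330,000 + 40,250,000 = 113,220,000 m³
S = 2,040,050,000 / 113,220,000 = 18.0185 ‰

18.02 ‰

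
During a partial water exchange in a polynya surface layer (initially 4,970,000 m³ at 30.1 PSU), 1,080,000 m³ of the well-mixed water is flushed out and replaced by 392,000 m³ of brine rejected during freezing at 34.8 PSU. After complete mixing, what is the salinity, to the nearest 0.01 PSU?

Remaining after removal: 3,890,000 m³ at 30.1 PSU (salt = 117,089,000)
After addition: salt = 117,089,000 + 392,000×34.8 = 130,730,600; volume = 4,282,000 m³
S = 130,730,600 / 4,282,000 = 30.5303 PSU

30.53 PSU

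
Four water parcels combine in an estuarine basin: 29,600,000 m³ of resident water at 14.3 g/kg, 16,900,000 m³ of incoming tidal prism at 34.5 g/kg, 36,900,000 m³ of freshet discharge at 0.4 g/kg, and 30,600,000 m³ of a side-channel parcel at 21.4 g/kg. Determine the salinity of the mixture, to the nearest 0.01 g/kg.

14.70 g/kg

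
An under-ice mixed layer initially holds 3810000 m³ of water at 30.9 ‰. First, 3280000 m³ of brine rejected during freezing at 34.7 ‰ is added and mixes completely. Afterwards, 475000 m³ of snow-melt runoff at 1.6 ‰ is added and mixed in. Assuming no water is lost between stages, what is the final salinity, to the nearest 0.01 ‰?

Total salt / total volume:
Initial salt = 3,810,000×30.9 = 117,729,000
After stage 1: salt = 117,729,000 + 3,280,000×34.7 = 231,545,000; volume = 7,090,000 m³; S = 32.658 ‰
After stage 2: salt = 231,545,000 + 475,000×1.6 = 232,305,000; volume = 7,565,000 m³
S = 232,305,000 / 7,565,000 = 30.7079 ‰

30.71 ‰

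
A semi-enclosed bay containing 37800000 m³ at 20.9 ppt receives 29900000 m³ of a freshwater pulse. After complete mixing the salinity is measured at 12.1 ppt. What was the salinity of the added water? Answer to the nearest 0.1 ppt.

1.0 ppt

Salt balance: 37,800,000×20.9 + 29,900,000×S = 67,700,000×12.1
790,020,000 + 29,900,000·S = 819,170,000
S = (819,170,000 − 790,020,000) / 29,900,000 = 0.9749 ppt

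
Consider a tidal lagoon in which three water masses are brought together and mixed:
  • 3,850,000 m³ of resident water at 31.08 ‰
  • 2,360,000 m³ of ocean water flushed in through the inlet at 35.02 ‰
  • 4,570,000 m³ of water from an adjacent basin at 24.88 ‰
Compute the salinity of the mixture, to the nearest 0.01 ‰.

29.31 ‰

By conservation of dissolved salt,
salt = 3,850,000×31.08 + 2,360,000×35.02 + 4,570,000×24.88 = 119,658,000 + 82,647,200 + 113,701,600 = 316,006,800
volume = 3,850,000 + 2,360,000 + 4,570,000 = 10,780,000 m³
S = 316,006,800 / 10,780,000 = 29.3142 ‰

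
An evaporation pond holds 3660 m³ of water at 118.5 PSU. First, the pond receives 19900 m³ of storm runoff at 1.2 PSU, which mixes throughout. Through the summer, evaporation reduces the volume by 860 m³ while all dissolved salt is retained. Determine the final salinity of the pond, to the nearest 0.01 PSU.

20.16 PSU

After mixing: salt = 3,660×118.5 + 19,900×1.2 = 457,590; volume = 23,560 m³
After evaporation: salt unchanged = 457,590; volume = 23,560 − 860 = 22,700 m³
S = 457,590 / 22,700 = 20.1581 PSU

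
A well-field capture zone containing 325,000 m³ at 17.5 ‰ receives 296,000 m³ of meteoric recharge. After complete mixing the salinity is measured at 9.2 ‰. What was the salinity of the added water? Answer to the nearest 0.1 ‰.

0.1 ‰

Salt balance: 325,000×17.5 + 296,000×S = 621,000×9.2
5,687,500 + 296,000·S = 5,713,200
S = (5,713,200 − 5,687,500) / 296,000 = 0.0868 ‰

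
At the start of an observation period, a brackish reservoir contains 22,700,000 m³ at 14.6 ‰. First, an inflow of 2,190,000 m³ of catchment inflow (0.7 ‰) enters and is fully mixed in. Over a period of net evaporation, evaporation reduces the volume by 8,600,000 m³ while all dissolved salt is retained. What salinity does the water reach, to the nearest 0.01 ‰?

After mixing: salt = 22,700,000×14.6 + 2,190,000×0.7 = 332,953,000; volume = 24,890,000 m³
After evaporation: salt unchanged = 332,953,000; volume = 24,890,000 − 8,600,000 = 16,290,000 m³
S = 332,953,000 / 16,290,000 = 20.4391 ‰

20.44 ‰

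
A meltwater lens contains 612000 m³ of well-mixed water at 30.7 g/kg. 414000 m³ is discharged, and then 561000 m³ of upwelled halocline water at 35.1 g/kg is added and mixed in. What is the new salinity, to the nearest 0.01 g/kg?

33.95 g/kg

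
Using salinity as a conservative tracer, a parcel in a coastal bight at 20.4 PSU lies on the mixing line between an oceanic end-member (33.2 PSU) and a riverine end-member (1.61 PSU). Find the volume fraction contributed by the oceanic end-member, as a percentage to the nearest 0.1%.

59.5%

Let g be the oceanic fraction. Salt balance per unit volume:
g×33.2 + (1−g)×1.61 = 20.4
g = (20.4 − 1.61) / (33.2 − 1.61) = 18.79/31.59 = 0.5948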